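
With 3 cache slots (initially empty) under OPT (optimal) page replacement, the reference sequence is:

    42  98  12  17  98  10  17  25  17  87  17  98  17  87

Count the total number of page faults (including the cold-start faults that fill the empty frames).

42 → fault, frames [42]
98 → fault, frames [42, 98]
12 → fault, frames [42, 98, 12]
17 → fault, evict 12, frames [42, 98, 17]
98 → hit
10 → fault, evict 42, frames [98, 17, 10]
17 → hit
25 → fault, evict 10, frames [98, 17, 25]
17 → hit
87 → fault, evict 25, frames [98, 17, 87]
17 → hit
98 → hit
17 → hit
87 → hit
Page faults: 7.

7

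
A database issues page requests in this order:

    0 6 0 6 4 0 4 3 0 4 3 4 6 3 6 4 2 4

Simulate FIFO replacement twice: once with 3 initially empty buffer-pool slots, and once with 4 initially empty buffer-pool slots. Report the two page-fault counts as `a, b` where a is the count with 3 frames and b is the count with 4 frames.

8, 5

3 frames: F F . . F . . F F . . . F . . F F . → 8 faults.
4 frames: F F . . F . . F . . . . . . . . F . → 5 faults.
5 < 8: adding a frame reduced faults, as is typical.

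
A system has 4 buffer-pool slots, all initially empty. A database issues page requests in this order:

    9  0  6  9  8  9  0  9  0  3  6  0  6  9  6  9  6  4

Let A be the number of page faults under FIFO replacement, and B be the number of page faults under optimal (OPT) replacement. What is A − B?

Under FIFO: F F F . F . . . . F . . . F . . . F → 7 faults.
Under OPT: F F F . F . . . . F . . . . . . . F → 6 faults.
A − B = 7 − 6 = 1.

1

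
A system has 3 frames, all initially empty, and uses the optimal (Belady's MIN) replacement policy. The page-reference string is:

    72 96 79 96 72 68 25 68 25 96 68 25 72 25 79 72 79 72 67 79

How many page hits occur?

12

72 -> miss, frames {72}
96 -> miss, frames {72,96}
79 -> miss, frames {72,96,79}
96 -> hit
72 -> hit
68 -> miss, evict 79, frames {72,96,68}
25 -> miss, evict 72, frames {96,68,25}
68 -> hit
25 -> hit
96 -> hit
68 -> hit
25 -> hit
72 -> miss, evict 68, frames {96,25,72}
25 -> hit
79 -> miss, evict 25, frames {96,72,79}
72 -> hit
79 -> hit
72 -> hit
67 -> miss, evict 72, frames {96,79,67}
79 -> hit
Hits: 12.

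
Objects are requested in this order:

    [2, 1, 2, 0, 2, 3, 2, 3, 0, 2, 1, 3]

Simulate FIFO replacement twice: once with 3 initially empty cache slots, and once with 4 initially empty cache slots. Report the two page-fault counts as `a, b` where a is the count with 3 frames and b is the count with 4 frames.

6, 4

3 frames: F F . F . F F . . . F . → 6 faults.
4 frames: F F . F . F . . . . . . → 4 faults.
4 < 6: adding a frame reduced faults, as is typical.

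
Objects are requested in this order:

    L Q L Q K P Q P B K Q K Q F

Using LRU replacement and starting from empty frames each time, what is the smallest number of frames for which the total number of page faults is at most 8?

f=1: 14 faults
f=2: 9 faults
f=3: 8 faults
f=4: 6 faults
f=5: 6 faults
f=6: 6 faults
Smallest f with faults ≤ 8 is 3.

3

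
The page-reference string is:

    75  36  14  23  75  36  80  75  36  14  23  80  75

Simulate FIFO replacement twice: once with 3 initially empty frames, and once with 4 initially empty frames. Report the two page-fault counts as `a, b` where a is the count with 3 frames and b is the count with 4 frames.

3 frames: F F F F F F F . . F F . F → 10 faults.
4 frames: F F F F . . F F F F F F F → 11 faults.
11 > 10: adding a frame increased faults — Belady's anomaly.

10, 11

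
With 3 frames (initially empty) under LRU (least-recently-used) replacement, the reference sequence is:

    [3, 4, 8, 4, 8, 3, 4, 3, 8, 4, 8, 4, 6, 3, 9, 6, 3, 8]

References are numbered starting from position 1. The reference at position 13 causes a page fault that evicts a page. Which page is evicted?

pos 1: 3 -> fault, frames (3)
pos 2: 4 -> fault, frames (3 4)
pos 3: 8 -> fault, frames (3 4 8)
pos 4: 4 -> hit
pos 5: 8 -> hit
pos 6: 3 -> hit
pos 7: 4 -> hit
pos 8: 3 -> hit
pos 9: 8 -> hit
pos 10: 4 -> hit
pos 11: 8 -> hit
pos 12: 4 -> hit
pos 13: 6 -> fault, evict 3, frames (8 4 6)
At position 13, page 3 is evicted.

3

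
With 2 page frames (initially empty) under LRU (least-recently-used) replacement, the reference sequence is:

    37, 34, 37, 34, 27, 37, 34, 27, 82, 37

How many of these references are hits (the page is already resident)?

37 → miss, frames {37}
34 → miss, frames {37,34}
37 → hit
34 → hit
27 → miss, evict 37, frames {34,27}
37 → miss, evict 34, frames {27,37}
34 → miss, evict 27, frames {37,34}
27 → miss, evict 37, frames {34,27}
82 → miss, evict 34, frames {27,82}
37 → miss, evict 27, frames {82,37}
Hits: 2.

2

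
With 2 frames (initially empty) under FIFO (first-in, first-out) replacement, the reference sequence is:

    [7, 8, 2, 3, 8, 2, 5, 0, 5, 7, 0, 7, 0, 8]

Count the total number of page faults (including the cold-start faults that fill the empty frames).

7 -> miss, frames (7)
8 -> miss, frames (7 8)
2 -> miss, evict 7, frames (8 2)
3 -> miss, evict 8, frames (2 3)
8 -> miss, evict 2, frames (3 8)
2 -> miss, evict 3, frames (8 2)
5 -> miss, evict 8, frames (2 5)
0 -> miss, evict 2, frames (5 0)
5 -> hit
7 -> miss, evict 5, frames (0 7)
0 -> hit
7 -> hit
0 -> hit
8 -> miss, evict 0, frames (7 8)
Page faults: 10.

10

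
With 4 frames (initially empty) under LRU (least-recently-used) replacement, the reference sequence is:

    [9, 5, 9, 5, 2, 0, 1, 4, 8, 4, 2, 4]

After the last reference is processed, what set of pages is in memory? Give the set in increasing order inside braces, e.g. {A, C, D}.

{1, 2, 4, 8}

9: miss, frames (9)
5: miss, frames (9 5)
9: hit
5: hit
2: miss, frames (9 5 2)
0: miss, frames (9 5 2 0)
1: miss, evict 9, frames (5 2 0 1)
4: miss, evict 5, frames (2 0 1 4)
8: miss, evict 2, frames (0 1 4 8)
4: hit
2: miss, evict 0, frames (1 8 4 2)
4: hit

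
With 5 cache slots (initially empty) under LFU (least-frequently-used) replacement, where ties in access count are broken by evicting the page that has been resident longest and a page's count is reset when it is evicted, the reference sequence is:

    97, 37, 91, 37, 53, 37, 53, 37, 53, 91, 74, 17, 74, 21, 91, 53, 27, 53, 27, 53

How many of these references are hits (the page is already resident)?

97 → fault, frames (97)
37 → fault, frames (97 37)
91 → fault, frames (97 37 91)
37 → hit
53 → fault, frames (97 37 91 53)
37 → hit
53 → hit
37 → hit
53 → hit
91 → hit
74 → fault, frames (97 37 91 53 74)
17 → fault, evict 97, frames (37 91 53 74 17)
74 → hit
21 → fault, evict 17, frames (37 91 53 74 21)
91 → hit
53 → hit
27 → fault, evict 21, frames (37 91 53 74 27)
53 → hit
27 → hit
53 → hit
Hits: 12.

12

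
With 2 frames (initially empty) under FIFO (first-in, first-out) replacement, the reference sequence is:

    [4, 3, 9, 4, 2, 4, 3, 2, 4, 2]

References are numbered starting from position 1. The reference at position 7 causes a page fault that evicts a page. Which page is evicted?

pos 1: 4 → fault, frames {4}
pos 2: 3 → fault, frames {4,3}
pos 3: 9 → fault, evict 4, frames {3,9}
pos 4: 4 → fault, evict 3, frames {9,4}
pos 5: 2 → fault, evict 9, frames {4,2}
pos 6: 4 → hit
pos 7: 3 → fault, evict 4, frames {2,3}
At position 7, page 4 is evicted.

4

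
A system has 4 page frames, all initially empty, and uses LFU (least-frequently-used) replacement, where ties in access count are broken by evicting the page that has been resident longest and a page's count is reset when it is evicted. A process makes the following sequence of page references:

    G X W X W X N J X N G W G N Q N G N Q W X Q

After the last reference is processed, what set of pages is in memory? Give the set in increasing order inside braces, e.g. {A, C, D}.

G → miss, frames {G}
X → miss, frames {G,X}
W → miss, frames {G,X,W}
X → hit
W → hit
X → hit
N → miss, frames {G,X,W,N}
J → miss, evict G, frames {X,W,N,J}
X → hit
N → hit
G → miss, evict J, frames {X,W,N,G}
W → hit
G → hit
N → hit
Q → miss, evict G, frames {X,W,N,Q}
N → hit
G → miss, evict Q, frames {X,W,N,G}
N → hit
Q → miss, evict G, frames {X,W,N,Q}
W → hit
X → hit
Q → hit

{N, Q, W, X}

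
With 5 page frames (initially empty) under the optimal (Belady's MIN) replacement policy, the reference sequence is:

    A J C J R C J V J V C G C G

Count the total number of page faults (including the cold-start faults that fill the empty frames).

A: miss, frames [A]
J: miss, frames [A, J]
C: miss, frames [A, J, C]
J: hit
R: miss, frames [A, J, C, R]
C: hit
J: hit
V: miss, frames [A, J, C, R, V]
J: hit
V: hit
C: hit
G: miss, evict V, frames [A, J, C, R, G]
C: hit
G: hit
Page faults: 6.

6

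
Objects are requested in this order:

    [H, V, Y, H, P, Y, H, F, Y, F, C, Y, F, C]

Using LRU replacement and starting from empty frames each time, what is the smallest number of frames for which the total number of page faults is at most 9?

3

f=1: 14 faults
f=2: 13 faults
f=3: 6 faults
f=4: 6 faults
f=5: 6 faults
f=6: 6 faults
Smallest f with faults ≤ 9 is 3.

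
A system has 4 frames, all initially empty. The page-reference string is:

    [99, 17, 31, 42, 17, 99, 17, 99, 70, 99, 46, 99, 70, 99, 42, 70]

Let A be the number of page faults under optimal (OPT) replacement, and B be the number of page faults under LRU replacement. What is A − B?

-1

Under OPT: F F F F . . . . F . F . . . . . → 6 faults.
Under LRU: F F F F . . . . F . F . . . F . → 7 faults.
A − B = 6 − 7 = -1.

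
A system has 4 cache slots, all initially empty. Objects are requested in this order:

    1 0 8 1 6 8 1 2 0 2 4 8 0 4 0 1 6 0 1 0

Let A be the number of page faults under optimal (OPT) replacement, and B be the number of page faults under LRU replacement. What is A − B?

-3

Under OPT: F F F . F . . F . . F . . . . . F . . . → 7 faults.
Under LRU: F F F . F . . F F . F F . . . F F . . . → 10 faults.
A − B = 7 − 10 = -3.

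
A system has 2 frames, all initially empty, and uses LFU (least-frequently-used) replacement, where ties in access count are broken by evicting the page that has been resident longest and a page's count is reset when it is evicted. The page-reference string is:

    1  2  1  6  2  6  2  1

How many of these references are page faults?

1 -> fault, frames [1]
2 -> fault, frames [1, 2]
1 -> hit
6 -> fault, evict 2, frames [1, 6]
2 -> fault, evict 6, frames [1, 2]
6 -> fault, evict 2, frames [1, 6]
2 -> fault, evict 6, frames [1, 2]
1 -> hit
Page faults: 6.

6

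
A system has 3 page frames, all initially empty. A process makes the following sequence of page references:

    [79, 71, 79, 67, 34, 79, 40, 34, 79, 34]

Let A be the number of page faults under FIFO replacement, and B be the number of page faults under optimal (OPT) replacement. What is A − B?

1

Under FIFO: F F . F F F F . . . → 6 faults.
Under OPT: F F . F F . F . . . → 5 faults.
A − B = 6 − 5 = 1.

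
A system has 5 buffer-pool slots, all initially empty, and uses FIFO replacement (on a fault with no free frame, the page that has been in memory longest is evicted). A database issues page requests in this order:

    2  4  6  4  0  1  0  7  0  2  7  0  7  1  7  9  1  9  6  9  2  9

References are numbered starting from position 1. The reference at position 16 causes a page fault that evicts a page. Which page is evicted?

6

pos 1: 2 -> miss, frames [2]
pos 2: 4 -> miss, frames [2, 4]
pos 3: 6 -> miss, frames [2, 4, 6]
pos 4: 4 -> hit
pos 5: 0 -> miss, frames [2, 4, 6, 0]
pos 6: 1 -> miss, frames [2, 4, 6, 0, 1]
pos 7: 0 -> hit
pos 8: 7 -> miss, evict 2, frames [4, 6, 0, 1, 7]
pos 9: 0 -> hit
pos 10: 2 -> miss, evict 4, frames [6, 0, 1, 7, 2]
pos 11: 7 -> hit
pos 12: 0 -> hit
pos 13: 7 -> hit
pos 14: 1 -> hit
pos 15: 7 -> hit
pos 16: 9 -> miss, evict 6, frames [0, 1, 7, 2, 9]
At position 16, page 6 is evicted.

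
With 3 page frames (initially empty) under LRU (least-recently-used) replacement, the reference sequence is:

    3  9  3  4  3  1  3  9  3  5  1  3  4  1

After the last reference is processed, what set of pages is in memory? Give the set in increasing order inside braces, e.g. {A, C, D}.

{1, 3, 4}

3 → fault, frames (3)
9 → fault, frames (3 9)
3 → hit
4 → fault, frames (9 3 4)
3 → hit
1 → fault, evict 9, frames (4 3 1)
3 → hit
9 → fault, evict 4, frames (1 3 9)
3 → hit
5 → fault, evict 1, frames (9 3 5)
1 → fault, evict 9, frames (3 5 1)
3 → hit
4 → fault, evict 5, frames (1 3 4)
1 → hit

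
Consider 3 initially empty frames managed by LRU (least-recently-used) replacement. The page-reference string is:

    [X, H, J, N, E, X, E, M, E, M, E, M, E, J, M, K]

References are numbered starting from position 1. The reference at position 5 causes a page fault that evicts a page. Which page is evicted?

H

pos 1: X: miss, frames [X]
pos 2: H: miss, frames [X, H]
pos 3: J: miss, frames [X, H, J]
pos 4: N: miss, evict X, frames [H, J, N]
pos 5: E: miss, evict H, frames [J, N, E]
At position 5, page H is evicted.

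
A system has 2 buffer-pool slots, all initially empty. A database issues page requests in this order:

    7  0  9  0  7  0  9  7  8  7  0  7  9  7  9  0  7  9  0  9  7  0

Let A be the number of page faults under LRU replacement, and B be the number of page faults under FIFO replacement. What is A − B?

-1

Under LRU: F F F . F . F F F . F . F . . F F F F . F F → 15 faults.
Under FIFO: F F F . F F F F F . F F F . . F F F F . F . → 16 faults.
A − B = 15 − 16 = -1.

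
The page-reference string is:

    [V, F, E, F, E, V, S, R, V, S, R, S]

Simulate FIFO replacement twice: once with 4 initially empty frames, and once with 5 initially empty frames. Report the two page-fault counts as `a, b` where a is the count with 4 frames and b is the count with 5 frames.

4 frames: F F F . . . F F F . . . → 6 faults.
5 frames: F F F . . . F F . . . . → 5 faults.
5 < 6: adding a frame reduced faults, as is typical.

6, 5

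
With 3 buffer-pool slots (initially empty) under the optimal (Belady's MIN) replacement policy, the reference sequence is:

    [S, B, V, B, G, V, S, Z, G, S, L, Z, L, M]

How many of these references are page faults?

S → miss, frames [S]
B → miss, frames [S, B]
V → miss, frames [S, B, V]
B → hit
G → miss, evict B, frames [S, V, G]
V → hit
S → hit
Z → miss, evict V, frames [S, G, Z]
G → hit
S → hit
L → miss, evict G, frames [S, Z, L]
Z → hit
L → hit
M → miss, evict L, frames [S, Z, M]
Page faults: 7.

7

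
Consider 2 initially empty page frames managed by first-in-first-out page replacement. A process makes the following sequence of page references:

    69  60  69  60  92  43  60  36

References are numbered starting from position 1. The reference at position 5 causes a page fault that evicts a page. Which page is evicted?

69

pos 1: 69: miss, frames [69]
pos 2: 60: miss, frames [69, 60]
pos 3: 69: hit
pos 4: 60: hit
pos 5: 92: miss, evict 69, frames [60, 92]
At position 5, page 69 is evicted.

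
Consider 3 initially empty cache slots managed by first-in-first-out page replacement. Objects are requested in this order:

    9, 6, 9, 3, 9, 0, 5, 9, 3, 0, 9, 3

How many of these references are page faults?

9 -> fault, frames (9)
6 -> fault, frames (9 6)
9 -> hit
3 -> fault, frames (9 6 3)
9 -> hit
0 -> fault, evict 9, frames (6 3 0)
5 -> fault, evict 6, frames (3 0 5)
9 -> fault, evict 3, frames (0 5 9)
3 -> fault, evict 0, frames (5 9 3)
0 -> fault, evict 5, frames (9 3 0)
9 -> hit
3 -> hit
Page faults: 8.

8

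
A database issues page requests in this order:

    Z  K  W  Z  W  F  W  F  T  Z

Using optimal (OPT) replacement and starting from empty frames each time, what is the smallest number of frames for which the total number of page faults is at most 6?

2

f=1: 10 faults
f=2: 6 faults
f=3: 5 faults
f=4: 5 faults
f=5: 5 faults
Smallest f with faults ≤ 6 is 2.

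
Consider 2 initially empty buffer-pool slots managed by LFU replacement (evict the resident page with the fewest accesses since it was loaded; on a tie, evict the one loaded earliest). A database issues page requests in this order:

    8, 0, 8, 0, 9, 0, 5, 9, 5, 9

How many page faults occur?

8 → miss, frames {8}
0 → miss, frames {8,0}
8 → hit
0 → hit
9 → miss, evict 8, frames {0,9}
0 → hit
5 → miss, evict 9, frames {0,5}
9 → miss, evict 5, frames {0,9}
5 → miss, evict 9, frames {0,5}
9 → miss, evict 5, frames {0,9}
Page faults: 7.

7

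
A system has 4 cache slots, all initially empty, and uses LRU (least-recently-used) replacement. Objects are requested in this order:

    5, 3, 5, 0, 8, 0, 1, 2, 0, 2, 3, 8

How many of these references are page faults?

5: miss, frames [5]
3: miss, frames [5, 3]
5: hit
0: miss, frames [3, 5, 0]
8: miss, frames [3, 5, 0, 8]
0: hit
1: miss, evict 3, frames [5, 8, 0, 1]
2: miss, evict 5, frames [8, 0, 1, 2]
0: hit
2: hit
3: miss, evict 8, frames [1, 0, 2, 3]
8: miss, evict 1, frames [0, 2, 3, 8]
Page faults: 8.

8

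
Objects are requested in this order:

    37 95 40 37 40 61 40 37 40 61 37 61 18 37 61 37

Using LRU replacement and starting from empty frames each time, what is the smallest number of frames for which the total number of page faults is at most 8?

f=1: 16 faults
f=2: 11 faults
f=3: 5 faults
f=4: 5 faults
f=5: 5 faults
Smallest f with faults ≤ 8 is 3.

3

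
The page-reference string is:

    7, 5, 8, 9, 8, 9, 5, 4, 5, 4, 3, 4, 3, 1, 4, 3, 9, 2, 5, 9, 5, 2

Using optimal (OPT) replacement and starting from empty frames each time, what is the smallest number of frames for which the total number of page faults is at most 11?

3

f=1: 22 faults
f=2: 13 faults
f=3: 10 faults
f=4: 9 faults
f=5: 8 faults
f=6: 8 faults
f=7: 8 faults
f=8: 8 faults
Smallest f with faults ≤ 11 is 3.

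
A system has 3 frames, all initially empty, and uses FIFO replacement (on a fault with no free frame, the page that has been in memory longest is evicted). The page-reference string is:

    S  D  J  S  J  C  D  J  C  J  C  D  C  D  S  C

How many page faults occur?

S: miss, frames (S)
D: miss, frames (S D)
J: miss, frames (S D J)
S: hit
J: hit
C: miss, evict S, frames (D J C)
D: hit
J: hit
C: hit
J: hit
C: hit
D: hit
C: hit
D: hit
S: miss, evict D, frames (J C S)
C: hit
Page faults: 5.

5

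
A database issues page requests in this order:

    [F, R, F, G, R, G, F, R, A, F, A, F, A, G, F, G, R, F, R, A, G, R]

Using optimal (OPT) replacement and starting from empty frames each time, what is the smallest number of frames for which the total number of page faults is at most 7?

3

f=1: 22 faults
f=2: 9 faults
f=3: 6 faults
f=4: 4 faults
Smallest f with faults ≤ 7 is 3.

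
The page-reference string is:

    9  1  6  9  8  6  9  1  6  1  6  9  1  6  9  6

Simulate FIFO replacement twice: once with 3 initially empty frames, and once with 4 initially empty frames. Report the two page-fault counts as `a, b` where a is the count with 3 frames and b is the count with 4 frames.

3 frames: F F F . F . F F F . . . . . . . → 7 faults.
4 frames: F F F . F . . . . . . . . . . . → 4 faults.
4 < 7: adding a frame reduced faults, as is typical.

7, 4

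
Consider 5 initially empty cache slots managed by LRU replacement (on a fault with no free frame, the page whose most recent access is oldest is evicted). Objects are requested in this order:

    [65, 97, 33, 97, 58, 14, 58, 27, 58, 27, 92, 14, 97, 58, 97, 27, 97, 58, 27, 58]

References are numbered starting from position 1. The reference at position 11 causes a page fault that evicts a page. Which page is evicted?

33

pos 1: 65: miss, frames {65}
pos 2: 97: miss, frames {65,97}
pos 3: 33: miss, frames {65,97,33}
pos 4: 97: hit
pos 5: 58: miss, frames {65,33,97,58}
pos 6: 14: miss, frames {65,33,97,58,14}
pos 7: 58: hit
pos 8: 27: miss, evict 65, frames {33,97,14,58,27}
pos 9: 58: hit
pos 10: 27: hit
pos 11: 92: miss, evict 33, frames {97,14,58,27,92}
At position 11, page 33 is evicted.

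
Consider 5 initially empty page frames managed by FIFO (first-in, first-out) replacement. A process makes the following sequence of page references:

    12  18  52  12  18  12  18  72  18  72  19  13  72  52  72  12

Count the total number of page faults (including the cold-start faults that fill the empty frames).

7

12 -> miss, frames (12)
18 -> miss, frames (12 18)
52 -> miss, frames (12 18 52)
12 -> hit
18 -> hit
12 -> hit
18 -> hit
72 -> miss, frames (12 18 52 72)
18 -> hit
72 -> hit
19 -> miss, frames (12 18 52 72 19)
13 -> miss, evict 12, frames (18 52 72 19 13)
72 -> hit
52 -> hit
72 -> hit
12 -> miss, evict 18, frames (52 72 19 13 12)
Page faults: 7.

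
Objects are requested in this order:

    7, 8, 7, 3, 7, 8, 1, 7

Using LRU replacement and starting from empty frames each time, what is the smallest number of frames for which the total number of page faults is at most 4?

f=1: 8 faults
f=2: 6 faults
f=3: 4 faults
f=4: 4 faults
Smallest f with faults ≤ 4 is 3.

3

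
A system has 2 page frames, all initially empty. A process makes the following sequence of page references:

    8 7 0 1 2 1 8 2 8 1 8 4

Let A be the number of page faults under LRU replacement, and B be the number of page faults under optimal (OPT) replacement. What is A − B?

1

Under LRU: F F F F F . F F . F . F → 9 faults.
Under OPT: F F F F F . F . . F . F → 8 faults.
A − B = 9 − 8 = 1.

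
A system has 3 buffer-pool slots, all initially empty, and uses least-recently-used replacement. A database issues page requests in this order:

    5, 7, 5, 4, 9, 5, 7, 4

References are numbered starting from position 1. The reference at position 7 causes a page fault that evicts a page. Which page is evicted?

4

pos 1: 5 → fault, frames (5)
pos 2: 7 → fault, frames (5 7)
pos 3: 5 → hit
pos 4: 4 → fault, frames (7 5 4)
pos 5: 9 → fault, evict 7, frames (5 4 9)
pos 6: 5 → hit
pos 7: 7 → fault, evict 4, frames (9 5 7)
At position 7, page 4 is evicted.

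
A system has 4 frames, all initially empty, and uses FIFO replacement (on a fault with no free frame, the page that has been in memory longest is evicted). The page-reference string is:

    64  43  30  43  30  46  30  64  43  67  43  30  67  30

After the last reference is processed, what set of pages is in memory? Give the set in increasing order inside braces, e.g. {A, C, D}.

{30, 43, 46, 67}

64 → fault, frames [64]
43 → fault, frames [64, 43]
30 → fault, frames [64, 43, 30]
43 → hit
30 → hit
46 → fault, frames [64, 43, 30, 46]
30 → hit
64 → hit
43 → hit
67 → fault, evict 64, frames [43, 30, 46, 67]
43 → hit
30 → hit
67 → hit
30 → hit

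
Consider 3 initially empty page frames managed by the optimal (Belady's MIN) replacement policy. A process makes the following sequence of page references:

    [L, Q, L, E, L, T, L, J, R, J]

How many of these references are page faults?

6

L → fault, frames {L}
Q → fault, frames {L,Q}
L → hit
E → fault, frames {L,Q,E}
L → hit
T → fault, evict E, frames {L,Q,T}
L → hit
J → fault, evict T, frames {L,Q,J}
R → fault, evict Q, frames {L,J,R}
J → hit
Page faults: 6.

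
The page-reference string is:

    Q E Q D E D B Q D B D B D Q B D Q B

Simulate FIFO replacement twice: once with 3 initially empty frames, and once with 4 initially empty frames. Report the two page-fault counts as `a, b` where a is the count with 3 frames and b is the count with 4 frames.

5, 4

3 frames: F F . F . . F F . . . . . . . . . . → 5 faults.
4 frames: F F . F . . F . . . . . . . . . . . → 4 faults.
4 < 5: adding a frame reduced faults, as is typical.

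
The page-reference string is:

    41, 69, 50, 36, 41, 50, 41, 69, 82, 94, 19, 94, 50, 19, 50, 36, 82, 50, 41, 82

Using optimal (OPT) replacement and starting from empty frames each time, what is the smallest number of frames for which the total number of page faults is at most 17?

2

f=1: 20 faults
f=2: 13 faults
f=3: 11 faults
f=4: 9 faults
f=5: 8 faults
f=6: 7 faults
f=7: 7 faults
Smallest f with faults ≤ 17 is 2.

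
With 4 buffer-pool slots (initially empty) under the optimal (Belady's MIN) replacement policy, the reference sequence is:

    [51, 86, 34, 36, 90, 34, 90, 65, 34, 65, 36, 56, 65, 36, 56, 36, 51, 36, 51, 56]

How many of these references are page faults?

51 → fault, frames (51)
86 → fault, frames (51 86)
34 → fault, frames (51 86 34)
36 → fault, frames (51 86 34 36)
90 → fault, evict 86, frames (51 34 36 90)
34 → hit
90 → hit
65 → fault, evict 90, frames (51 34 36 65)
34 → hit
65 → hit
36 → hit
56 → fault, evict 34, frames (51 36 65 56)
65 → hit
36 → hit
56 → hit
36 → hit
51 → hit
36 → hit
51 → hit
56 → hit
Page faults: 7.

7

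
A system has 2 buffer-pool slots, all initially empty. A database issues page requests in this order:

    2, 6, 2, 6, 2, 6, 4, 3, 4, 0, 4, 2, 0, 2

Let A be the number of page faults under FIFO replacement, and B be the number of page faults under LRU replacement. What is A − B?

1

Under FIFO: F F . . . . F F . F F F F . → 8 faults.
Under LRU: F F . . . . F F . F . F F . → 7 faults.
A − B = 8 − 7 = 1.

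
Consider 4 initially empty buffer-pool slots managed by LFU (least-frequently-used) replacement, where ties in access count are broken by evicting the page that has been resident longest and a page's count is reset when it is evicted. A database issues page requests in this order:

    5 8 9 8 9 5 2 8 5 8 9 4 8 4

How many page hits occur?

9

5 → fault, frames [5]
8 → fault, frames [5, 8]
9 → fault, frames [5, 8, 9]
8 → hit
9 → hit
5 → hit
2 → fault, frames [5, 8, 9, 2]
8 → hit
5 → hit
8 → hit
9 → hit
4 → fault, evict 2, frames [5, 8, 9, 4]
8 → hit
4 → hit
Hits: 9.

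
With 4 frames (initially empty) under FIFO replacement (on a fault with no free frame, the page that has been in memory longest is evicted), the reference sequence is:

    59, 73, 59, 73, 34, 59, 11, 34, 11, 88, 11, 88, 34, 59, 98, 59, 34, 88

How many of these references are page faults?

59 -> miss, frames [59]
73 -> miss, frames [59, 73]
59 -> hit
73 -> hit
34 -> miss, frames [59, 73, 34]
59 -> hit
11 -> miss, frames [59, 73, 34, 11]
34 -> hit
11 -> hit
88 -> miss, evict 59, frames [73, 34, 11, 88]
11 -> hit
88 -> hit
34 -> hit
59 -> miss, evict 73, frames [34, 11, 88, 59]
98 -> miss, evict 34, frames [11, 88, 59, 98]
59 -> hit
34 -> miss, evict 11, frames [88, 59, 98, 34]
88 -> hit
Page faults: 8.

8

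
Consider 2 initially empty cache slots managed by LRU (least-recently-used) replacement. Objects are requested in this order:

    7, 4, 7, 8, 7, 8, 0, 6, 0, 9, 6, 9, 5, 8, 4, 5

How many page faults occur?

7 → fault, frames (7)
4 → fault, frames (7 4)
7 → hit
8 → fault, evict 4, frames (7 8)
7 → hit
8 → hit
0 → fault, evict 7, frames (8 0)
6 → fault, evict 8, frames (0 6)
0 → hit
9 → fault, evict 6, frames (0 9)
6 → fault, evict 0, frames (9 6)
9 → hit
5 → fault, evict 6, frames (9 5)
8 → fault, evict 9, frames (5 8)
4 → fault, evict 5, frames (8 4)
5 → fault, evict 8, frames (4 5)
Page faults: 11.

11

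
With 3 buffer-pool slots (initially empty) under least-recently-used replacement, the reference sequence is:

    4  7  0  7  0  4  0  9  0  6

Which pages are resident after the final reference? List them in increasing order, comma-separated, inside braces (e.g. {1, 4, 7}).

4: fault, frames (4)
7: fault, frames (4 7)
0: fault, frames (4 7 0)
7: hit
0: hit
4: hit
0: hit
9: fault, evict 7, frames (4 0 9)
0: hit
6: fault, evict 4, frames (9 0 6)

{0, 6, 9}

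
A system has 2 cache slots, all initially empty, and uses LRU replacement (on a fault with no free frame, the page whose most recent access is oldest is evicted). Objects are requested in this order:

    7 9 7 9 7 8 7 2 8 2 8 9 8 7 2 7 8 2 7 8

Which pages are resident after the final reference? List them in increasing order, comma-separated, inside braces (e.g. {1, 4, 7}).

{7, 8}

7 -> miss, frames (7)
9 -> miss, frames (7 9)
7 -> hit
9 -> hit
7 -> hit
8 -> miss, evict 9, frames (7 8)
7 -> hit
2 -> miss, evict 8, frames (7 2)
8 -> miss, evict 7, frames (2 8)
2 -> hit
8 -> hit
9 -> miss, evict 2, frames (8 9)
8 -> hit
7 -> miss, evict 9, frames (8 7)
2 -> miss, evict 8, frames (7 2)
7 -> hit
8 -> miss, evict 2, frames (7 8)
2 -> miss, evict 7, frames (8 2)
7 -> miss, evict 8, frames (2 7)
8 -> miss, evict 2, frames (7 8)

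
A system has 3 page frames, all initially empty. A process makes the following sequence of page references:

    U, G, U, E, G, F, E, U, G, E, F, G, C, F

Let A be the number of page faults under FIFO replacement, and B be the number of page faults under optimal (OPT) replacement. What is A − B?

Under FIFO: F F . F . F . F F F F . F . → 9 faults.
Under OPT: F F . F . F . . F . . . F . → 6 faults.
A − B = 9 − 6 = 3.

3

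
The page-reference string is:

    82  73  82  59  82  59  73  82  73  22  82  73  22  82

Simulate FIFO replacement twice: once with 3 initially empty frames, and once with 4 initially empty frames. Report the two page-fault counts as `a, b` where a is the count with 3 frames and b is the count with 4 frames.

6, 4

3 frames: F F . F . . . . . F F F . . → 6 faults.
4 frames: F F . F . . . . . F . . . . → 4 faults.
4 < 6: adding a frame reduced faults, as is typical.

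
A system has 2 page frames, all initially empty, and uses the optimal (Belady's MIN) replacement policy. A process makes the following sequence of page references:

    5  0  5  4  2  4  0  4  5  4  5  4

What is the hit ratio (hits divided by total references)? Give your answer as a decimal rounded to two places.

0.50

5 → fault, frames (5)
0 → fault, frames (5 0)
5 → hit
4 → fault, evict 5, frames (0 4)
2 → fault, evict 0, frames (4 2)
4 → hit
0 → fault, evict 2, frames (4 0)
4 → hit
5 → fault, evict 0, frames (4 5)
4 → hit
5 → hit
4 → hit
Hits: 6 of 12 references → 6/12 = 0.5000.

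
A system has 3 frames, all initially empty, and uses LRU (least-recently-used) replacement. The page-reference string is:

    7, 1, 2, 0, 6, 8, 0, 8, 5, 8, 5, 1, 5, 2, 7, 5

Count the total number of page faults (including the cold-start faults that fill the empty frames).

7 → miss, frames {7}
1 → miss, frames {7,1}
2 → miss, frames {7,1,2}
0 → miss, evict 7, frames {1,2,0}
6 → miss, evict 1, frames {2,0,6}
8 → miss, evict 2, frames {0,6,8}
0 → hit
8 → hit
5 → miss, evict 6, frames {0,8,5}
8 → hit
5 → hit
1 → miss, evict 0, frames {8,5,1}
5 → hit
2 → miss, evict 8, frames {1,5,2}
7 → miss, evict 1, frames {5,2,7}
5 → hit
Page faults: 10.

10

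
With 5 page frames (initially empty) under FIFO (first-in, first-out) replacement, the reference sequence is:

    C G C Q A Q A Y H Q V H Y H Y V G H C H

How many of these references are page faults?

C -> miss, frames {C}
G -> miss, frames {C,G}
C -> hit
Q -> miss, frames {C,G,Q}
A -> miss, frames {C,G,Q,A}
Q -> hit
A -> hit
Y -> miss, frames {C,G,Q,A,Y}
H -> miss, evict C, frames {G,Q,A,Y,H}
Q -> hit
V -> miss, evict G, frames {Q,A,Y,H,V}
H -> hit
Y -> hit
H -> hit
Y -> hit
V -> hit
G -> miss, evict Q, frames {A,Y,H,V,G}
H -> hit
C -> miss, evict A, frames {Y,H,V,G,C}
H -> hit
Page faults: 9.

9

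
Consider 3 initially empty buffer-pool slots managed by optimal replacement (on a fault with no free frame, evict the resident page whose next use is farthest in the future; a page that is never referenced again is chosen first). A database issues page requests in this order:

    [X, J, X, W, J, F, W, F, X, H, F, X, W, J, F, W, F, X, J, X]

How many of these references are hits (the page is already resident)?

12

X: fault, frames [X]
J: fault, frames [X, J]
X: hit
W: fault, frames [X, J, W]
J: hit
F: fault, evict J, frames [X, W, F]
W: hit
F: hit
X: hit
H: fault, evict W, frames [X, F, H]
F: hit
X: hit
W: fault, evict H, frames [X, F, W]
J: fault, evict X, frames [F, W, J]
F: hit
W: hit
F: hit
X: fault, evict W, frames [F, J, X]
J: hit
X: hit
Hits: 12.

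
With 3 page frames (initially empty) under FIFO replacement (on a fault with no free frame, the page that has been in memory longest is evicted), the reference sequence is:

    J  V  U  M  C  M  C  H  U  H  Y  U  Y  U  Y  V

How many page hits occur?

7

J: miss, frames (J)
V: miss, frames (J V)
U: miss, frames (J V U)
M: miss, evict J, frames (V U M)
C: miss, evict V, frames (U M C)
M: hit
C: hit
H: miss, evict U, frames (M C H)
U: miss, evict M, frames (C H U)
H: hit
Y: miss, evict C, frames (H U Y)
U: hit
Y: hit
U: hit
Y: hit
V: miss, evict H, frames (U Y V)
Hits: 7.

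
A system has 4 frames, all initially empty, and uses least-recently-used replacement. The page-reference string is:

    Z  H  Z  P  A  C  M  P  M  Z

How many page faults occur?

7

Z -> miss, frames [Z]
H -> miss, frames [Z, H]
Z -> hit
P -> miss, frames [H, Z, P]
A -> miss, frames [H, Z, P, A]
C -> miss, evict H, frames [Z, P, A, C]
M -> miss, evict Z, frames [P, A, C, M]
P -> hit
M -> hit
Z -> miss, evict A, frames [C, P, M, Z]
Page faults: 7.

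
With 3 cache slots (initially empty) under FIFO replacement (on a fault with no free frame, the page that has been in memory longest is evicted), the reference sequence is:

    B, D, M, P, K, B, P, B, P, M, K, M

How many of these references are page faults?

B: fault, frames [B]
D: fault, frames [B, D]
M: fault, frames [B, D, M]
P: fault, evict B, frames [D, M, P]
K: fault, evict D, frames [M, P, K]
B: fault, evict M, frames [P, K, B]
P: hit
B: hit
P: hit
M: fault, evict P, frames [K, B, M]
K: hit
M: hit
Page faults: 7.

7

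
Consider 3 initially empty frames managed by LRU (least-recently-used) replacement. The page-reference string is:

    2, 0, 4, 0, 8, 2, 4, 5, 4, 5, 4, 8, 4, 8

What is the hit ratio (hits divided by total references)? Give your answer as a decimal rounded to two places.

2: fault, frames [2]
0: fault, frames [2, 0]
4: fault, frames [2, 0, 4]
0: hit
8: fault, evict 2, frames [4, 0, 8]
2: fault, evict 4, frames [0, 8, 2]
4: fault, evict 0, frames [8, 2, 4]
5: fault, evict 8, frames [2, 4, 5]
4: hit
5: hit
4: hit
8: fault, evict 2, frames [5, 4, 8]
4: hit
8: hit
Hits: 6 of 14 references → 6/14 = 0.4286.

0.43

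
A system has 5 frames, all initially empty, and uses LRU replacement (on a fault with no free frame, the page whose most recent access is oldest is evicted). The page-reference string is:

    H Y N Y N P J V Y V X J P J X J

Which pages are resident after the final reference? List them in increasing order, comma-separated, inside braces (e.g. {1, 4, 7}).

{J, P, V, X, Y}

H: fault, frames {H}
Y: fault, frames {H,Y}
N: fault, frames {H,Y,N}
Y: hit
N: hit
P: fault, frames {H,Y,N,P}
J: fault, frames {H,Y,N,P,J}
V: fault, evict H, frames {Y,N,P,J,V}
Y: hit
V: hit
X: fault, evict N, frames {P,J,Y,V,X}
J: hit
P: hit
J: hit
X: hit
J: hit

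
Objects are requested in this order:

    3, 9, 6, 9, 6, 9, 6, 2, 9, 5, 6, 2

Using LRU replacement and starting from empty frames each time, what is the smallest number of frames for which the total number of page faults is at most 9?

2

f=1: 12 faults
f=2: 8 faults
f=3: 7 faults
f=4: 5 faults
f=5: 5 faults
Smallest f with faults ≤ 9 is 2.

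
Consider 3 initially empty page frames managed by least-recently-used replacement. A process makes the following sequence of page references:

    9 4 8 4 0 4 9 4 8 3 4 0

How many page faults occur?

8

9 → miss, frames [9]
4 → miss, frames [9, 4]
8 → miss, frames [9, 4, 8]
4 → hit
0 → miss, evict 9, frames [8, 4, 0]
4 → hit
9 → miss, evict 8, frames [0, 4, 9]
4 → hit
8 → miss, evict 0, frames [9, 4, 8]
3 → miss, evict 9, frames [4, 8, 3]
4 → hit
0 → miss, evict 8, frames [3, 4, 0]
Page faults: 8.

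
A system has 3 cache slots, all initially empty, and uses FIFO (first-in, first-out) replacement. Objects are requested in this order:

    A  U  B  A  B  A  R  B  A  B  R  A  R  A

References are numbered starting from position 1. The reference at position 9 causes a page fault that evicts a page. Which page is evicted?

pos 1: A -> miss, frames {A}
pos 2: U -> miss, frames {A,U}
pos 3: B -> miss, frames {A,U,B}
pos 4: A -> hit
pos 5: B -> hit
pos 6: A -> hit
pos 7: R -> miss, evict A, frames {U,B,R}
pos 8: B -> hit
pos 9: A -> miss, evict U, frames {B,R,A}
At position 9, page U is evicted.

U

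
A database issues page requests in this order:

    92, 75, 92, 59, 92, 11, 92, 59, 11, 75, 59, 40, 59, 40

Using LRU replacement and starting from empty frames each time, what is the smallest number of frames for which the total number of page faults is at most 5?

f=1: 14 faults
f=2: 9 faults
f=3: 6 faults
f=4: 5 faults
f=5: 5 faults
Smallest f with faults ≤ 5 is 4.

4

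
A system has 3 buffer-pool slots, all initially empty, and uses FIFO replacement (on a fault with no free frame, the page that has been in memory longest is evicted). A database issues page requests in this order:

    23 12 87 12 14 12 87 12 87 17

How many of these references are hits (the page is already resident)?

5

23 -> fault, frames {23}
12 -> fault, frames {23,12}
87 -> fault, frames {23,12,87}
12 -> hit
14 -> fault, evict 23, frames {12,87,14}
12 -> hit
87 -> hit
12 -> hit
87 -> hit
17 -> fault, evict 12, frames {87,14,17}
Hits: 5.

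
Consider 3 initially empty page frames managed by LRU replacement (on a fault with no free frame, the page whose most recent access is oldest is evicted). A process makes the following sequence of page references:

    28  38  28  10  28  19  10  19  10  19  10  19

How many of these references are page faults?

28: fault, frames [28]
38: fault, frames [28, 38]
28: hit
10: fault, frames [38, 28, 10]
28: hit
19: fault, evict 38, frames [10, 28, 19]
10: hit
19: hit
10: hit
19: hit
10: hit
19: hit
Page faults: 4.

4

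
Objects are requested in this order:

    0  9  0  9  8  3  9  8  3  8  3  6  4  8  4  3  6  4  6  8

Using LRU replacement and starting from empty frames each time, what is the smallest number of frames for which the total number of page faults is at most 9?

f=1: 20 faults
f=2: 14 faults
f=3: 10 faults
f=4: 6 faults
f=5: 6 faults
f=6: 6 faults
Smallest f with faults ≤ 9 is 4.

4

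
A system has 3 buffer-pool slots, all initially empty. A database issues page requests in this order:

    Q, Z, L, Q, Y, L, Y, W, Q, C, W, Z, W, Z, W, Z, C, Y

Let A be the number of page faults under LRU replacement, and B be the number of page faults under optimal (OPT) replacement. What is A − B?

Under LRU: F F F . F . . F F F . F . . . . . F → 9 faults.
Under OPT: F F F . F . . F . F . F . . . . . F → 8 faults.
A − B = 9 − 8 = 1.

1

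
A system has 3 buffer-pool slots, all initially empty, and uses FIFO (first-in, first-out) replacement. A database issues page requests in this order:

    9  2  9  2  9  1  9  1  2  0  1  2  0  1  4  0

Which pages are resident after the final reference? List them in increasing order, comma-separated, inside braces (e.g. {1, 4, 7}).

9 -> fault, frames {9}
2 -> fault, frames {9,2}
9 -> hit
2 -> hit
9 -> hit
1 -> fault, frames {9,2,1}
9 -> hit
1 -> hit
2 -> hit
0 -> fault, evict 9, frames {2,1,0}
1 -> hit
2 -> hit
0 -> hit
1 -> hit
4 -> fault, evict 2, frames {1,0,4}
0 -> hit

{0, 1, 4}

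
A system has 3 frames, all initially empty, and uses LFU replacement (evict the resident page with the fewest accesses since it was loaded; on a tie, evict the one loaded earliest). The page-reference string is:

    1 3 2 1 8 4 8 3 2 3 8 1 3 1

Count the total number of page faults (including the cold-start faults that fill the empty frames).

1 -> fault, frames {1}
3 -> fault, frames {1,3}
2 -> fault, frames {1,3,2}
1 -> hit
8 -> fault, evict 3, frames {1,2,8}
4 -> fault, evict 2, frames {1,8,4}
8 -> hit
3 -> fault, evict 4, frames {1,8,3}
2 -> fault, evict 3, frames {1,8,2}
3 -> fault, evict 2, frames {1,8,3}
8 -> hit
1 -> hit
3 -> hit
1 -> hit
Page faults: 8.

8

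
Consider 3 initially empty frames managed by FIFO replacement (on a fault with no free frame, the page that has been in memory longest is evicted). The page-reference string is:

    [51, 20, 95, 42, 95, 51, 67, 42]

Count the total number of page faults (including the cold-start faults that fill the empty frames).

51: fault, frames (51)
20: fault, frames (51 20)
95: fault, frames (51 20 95)
42: fault, evict 51, frames (20 95 42)
95: hit
51: fault, evict 20, frames (95 42 51)
67: fault, evict 95, frames (42 51 67)
42: hit
Page faults: 6.

6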